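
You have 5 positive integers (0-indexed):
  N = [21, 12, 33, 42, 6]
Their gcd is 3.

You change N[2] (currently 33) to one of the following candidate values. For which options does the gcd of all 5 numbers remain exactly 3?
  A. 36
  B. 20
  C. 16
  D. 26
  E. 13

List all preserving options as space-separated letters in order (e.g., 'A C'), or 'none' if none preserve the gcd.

Answer: A

Derivation:
Old gcd = 3; gcd of others (without N[2]) = 3
New gcd for candidate v: gcd(3, v). Preserves old gcd iff gcd(3, v) = 3.
  Option A: v=36, gcd(3,36)=3 -> preserves
  Option B: v=20, gcd(3,20)=1 -> changes
  Option C: v=16, gcd(3,16)=1 -> changes
  Option D: v=26, gcd(3,26)=1 -> changes
  Option E: v=13, gcd(3,13)=1 -> changes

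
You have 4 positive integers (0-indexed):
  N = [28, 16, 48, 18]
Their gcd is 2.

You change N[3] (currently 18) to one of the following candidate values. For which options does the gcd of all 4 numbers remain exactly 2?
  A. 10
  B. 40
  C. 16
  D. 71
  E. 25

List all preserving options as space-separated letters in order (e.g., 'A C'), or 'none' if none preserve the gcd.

Answer: A

Derivation:
Old gcd = 2; gcd of others (without N[3]) = 4
New gcd for candidate v: gcd(4, v). Preserves old gcd iff gcd(4, v) = 2.
  Option A: v=10, gcd(4,10)=2 -> preserves
  Option B: v=40, gcd(4,40)=4 -> changes
  Option C: v=16, gcd(4,16)=4 -> changes
  Option D: v=71, gcd(4,71)=1 -> changes
  Option E: v=25, gcd(4,25)=1 -> changes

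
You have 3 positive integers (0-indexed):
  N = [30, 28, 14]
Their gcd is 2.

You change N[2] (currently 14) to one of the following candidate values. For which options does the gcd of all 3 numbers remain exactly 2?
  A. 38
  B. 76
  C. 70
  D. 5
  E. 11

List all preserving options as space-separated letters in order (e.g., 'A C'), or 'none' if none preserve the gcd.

Old gcd = 2; gcd of others (without N[2]) = 2
New gcd for candidate v: gcd(2, v). Preserves old gcd iff gcd(2, v) = 2.
  Option A: v=38, gcd(2,38)=2 -> preserves
  Option B: v=76, gcd(2,76)=2 -> preserves
  Option C: v=70, gcd(2,70)=2 -> preserves
  Option D: v=5, gcd(2,5)=1 -> changes
  Option E: v=11, gcd(2,11)=1 -> changes

Answer: A B C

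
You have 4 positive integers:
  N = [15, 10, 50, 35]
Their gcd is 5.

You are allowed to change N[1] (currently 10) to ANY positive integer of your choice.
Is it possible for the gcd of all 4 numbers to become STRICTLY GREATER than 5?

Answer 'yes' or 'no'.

Current gcd = 5
gcd of all OTHER numbers (without N[1]=10): gcd([15, 50, 35]) = 5
The new gcd after any change is gcd(5, new_value).
This can be at most 5.
Since 5 = old gcd 5, the gcd can only stay the same or decrease.

Answer: no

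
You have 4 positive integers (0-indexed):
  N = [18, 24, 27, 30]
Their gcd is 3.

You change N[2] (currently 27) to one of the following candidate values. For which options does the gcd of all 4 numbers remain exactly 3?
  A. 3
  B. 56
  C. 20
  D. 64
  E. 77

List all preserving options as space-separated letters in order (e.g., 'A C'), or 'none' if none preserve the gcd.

Answer: A

Derivation:
Old gcd = 3; gcd of others (without N[2]) = 6
New gcd for candidate v: gcd(6, v). Preserves old gcd iff gcd(6, v) = 3.
  Option A: v=3, gcd(6,3)=3 -> preserves
  Option B: v=56, gcd(6,56)=2 -> changes
  Option C: v=20, gcd(6,20)=2 -> changes
  Option D: v=64, gcd(6,64)=2 -> changes
  Option E: v=77, gcd(6,77)=1 -> changes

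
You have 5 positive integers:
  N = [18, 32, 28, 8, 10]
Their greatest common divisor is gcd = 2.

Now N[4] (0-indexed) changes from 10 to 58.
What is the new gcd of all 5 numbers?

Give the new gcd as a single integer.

Numbers: [18, 32, 28, 8, 10], gcd = 2
Change: index 4, 10 -> 58
gcd of the OTHER numbers (without index 4): gcd([18, 32, 28, 8]) = 2
New gcd = gcd(g_others, new_val) = gcd(2, 58) = 2

Answer: 2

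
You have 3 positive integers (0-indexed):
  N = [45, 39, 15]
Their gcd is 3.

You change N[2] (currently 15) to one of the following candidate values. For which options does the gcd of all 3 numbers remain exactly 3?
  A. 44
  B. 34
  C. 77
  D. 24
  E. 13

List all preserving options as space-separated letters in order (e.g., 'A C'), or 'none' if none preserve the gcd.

Answer: D

Derivation:
Old gcd = 3; gcd of others (without N[2]) = 3
New gcd for candidate v: gcd(3, v). Preserves old gcd iff gcd(3, v) = 3.
  Option A: v=44, gcd(3,44)=1 -> changes
  Option B: v=34, gcd(3,34)=1 -> changes
  Option C: v=77, gcd(3,77)=1 -> changes
  Option D: v=24, gcd(3,24)=3 -> preserves
  Option E: v=13, gcd(3,13)=1 -> changes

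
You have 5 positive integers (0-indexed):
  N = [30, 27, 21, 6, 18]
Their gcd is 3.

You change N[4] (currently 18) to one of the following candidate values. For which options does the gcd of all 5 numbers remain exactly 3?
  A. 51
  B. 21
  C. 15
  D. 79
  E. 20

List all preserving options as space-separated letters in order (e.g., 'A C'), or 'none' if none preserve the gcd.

Old gcd = 3; gcd of others (without N[4]) = 3
New gcd for candidate v: gcd(3, v). Preserves old gcd iff gcd(3, v) = 3.
  Option A: v=51, gcd(3,51)=3 -> preserves
  Option B: v=21, gcd(3,21)=3 -> preserves
  Option C: v=15, gcd(3,15)=3 -> preserves
  Option D: v=79, gcd(3,79)=1 -> changes
  Option E: v=20, gcd(3,20)=1 -> changes

Answer: A B C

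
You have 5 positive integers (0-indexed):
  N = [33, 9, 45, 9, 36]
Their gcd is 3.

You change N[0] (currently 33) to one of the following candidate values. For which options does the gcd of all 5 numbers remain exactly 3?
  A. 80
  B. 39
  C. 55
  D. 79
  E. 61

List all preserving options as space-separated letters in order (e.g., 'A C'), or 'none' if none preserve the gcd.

Answer: B

Derivation:
Old gcd = 3; gcd of others (without N[0]) = 9
New gcd for candidate v: gcd(9, v). Preserves old gcd iff gcd(9, v) = 3.
  Option A: v=80, gcd(9,80)=1 -> changes
  Option B: v=39, gcd(9,39)=3 -> preserves
  Option C: v=55, gcd(9,55)=1 -> changes
  Option D: v=79, gcd(9,79)=1 -> changes
  Option E: v=61, gcd(9,61)=1 -> changes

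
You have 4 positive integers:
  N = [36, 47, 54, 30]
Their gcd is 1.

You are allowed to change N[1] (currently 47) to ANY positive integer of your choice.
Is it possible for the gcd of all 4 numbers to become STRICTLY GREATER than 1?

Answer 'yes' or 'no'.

Current gcd = 1
gcd of all OTHER numbers (without N[1]=47): gcd([36, 54, 30]) = 6
The new gcd after any change is gcd(6, new_value).
This can be at most 6.
Since 6 > old gcd 1, the gcd CAN increase (e.g., set N[1] = 6).

Answer: yes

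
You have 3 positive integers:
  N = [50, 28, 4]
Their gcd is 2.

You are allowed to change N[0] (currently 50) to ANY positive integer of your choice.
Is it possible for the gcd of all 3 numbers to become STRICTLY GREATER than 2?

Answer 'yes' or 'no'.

Current gcd = 2
gcd of all OTHER numbers (without N[0]=50): gcd([28, 4]) = 4
The new gcd after any change is gcd(4, new_value).
This can be at most 4.
Since 4 > old gcd 2, the gcd CAN increase (e.g., set N[0] = 4).

Answer: yes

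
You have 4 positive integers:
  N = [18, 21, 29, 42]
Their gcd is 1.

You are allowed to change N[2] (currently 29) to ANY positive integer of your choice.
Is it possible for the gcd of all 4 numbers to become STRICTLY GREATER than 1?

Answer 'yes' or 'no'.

Current gcd = 1
gcd of all OTHER numbers (without N[2]=29): gcd([18, 21, 42]) = 3
The new gcd after any change is gcd(3, new_value).
This can be at most 3.
Since 3 > old gcd 1, the gcd CAN increase (e.g., set N[2] = 3).

Answer: yes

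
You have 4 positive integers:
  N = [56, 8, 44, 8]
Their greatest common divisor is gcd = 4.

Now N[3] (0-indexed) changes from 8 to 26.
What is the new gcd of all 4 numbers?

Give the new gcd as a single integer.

Answer: 2

Derivation:
Numbers: [56, 8, 44, 8], gcd = 4
Change: index 3, 8 -> 26
gcd of the OTHER numbers (without index 3): gcd([56, 8, 44]) = 4
New gcd = gcd(g_others, new_val) = gcd(4, 26) = 2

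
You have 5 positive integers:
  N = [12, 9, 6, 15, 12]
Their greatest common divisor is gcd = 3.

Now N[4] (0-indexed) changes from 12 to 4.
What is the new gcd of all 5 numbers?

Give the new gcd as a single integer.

Numbers: [12, 9, 6, 15, 12], gcd = 3
Change: index 4, 12 -> 4
gcd of the OTHER numbers (without index 4): gcd([12, 9, 6, 15]) = 3
New gcd = gcd(g_others, new_val) = gcd(3, 4) = 1

Answer: 1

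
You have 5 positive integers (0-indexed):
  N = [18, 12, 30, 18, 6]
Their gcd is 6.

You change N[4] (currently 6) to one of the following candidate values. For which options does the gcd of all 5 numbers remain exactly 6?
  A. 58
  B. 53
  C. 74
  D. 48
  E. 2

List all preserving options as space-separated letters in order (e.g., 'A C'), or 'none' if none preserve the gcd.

Old gcd = 6; gcd of others (without N[4]) = 6
New gcd for candidate v: gcd(6, v). Preserves old gcd iff gcd(6, v) = 6.
  Option A: v=58, gcd(6,58)=2 -> changes
  Option B: v=53, gcd(6,53)=1 -> changes
  Option C: v=74, gcd(6,74)=2 -> changes
  Option D: v=48, gcd(6,48)=6 -> preserves
  Option E: v=2, gcd(6,2)=2 -> changes

Answer: D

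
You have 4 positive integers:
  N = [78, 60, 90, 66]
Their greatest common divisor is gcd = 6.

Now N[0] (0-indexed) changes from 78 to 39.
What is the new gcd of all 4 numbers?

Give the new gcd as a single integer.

Numbers: [78, 60, 90, 66], gcd = 6
Change: index 0, 78 -> 39
gcd of the OTHER numbers (without index 0): gcd([60, 90, 66]) = 6
New gcd = gcd(g_others, new_val) = gcd(6, 39) = 3

Answer: 3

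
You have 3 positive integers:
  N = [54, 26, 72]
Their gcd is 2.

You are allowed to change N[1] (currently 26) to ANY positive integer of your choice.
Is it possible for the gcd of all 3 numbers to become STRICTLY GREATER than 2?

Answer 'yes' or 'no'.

Answer: yes

Derivation:
Current gcd = 2
gcd of all OTHER numbers (without N[1]=26): gcd([54, 72]) = 18
The new gcd after any change is gcd(18, new_value).
This can be at most 18.
Since 18 > old gcd 2, the gcd CAN increase (e.g., set N[1] = 18).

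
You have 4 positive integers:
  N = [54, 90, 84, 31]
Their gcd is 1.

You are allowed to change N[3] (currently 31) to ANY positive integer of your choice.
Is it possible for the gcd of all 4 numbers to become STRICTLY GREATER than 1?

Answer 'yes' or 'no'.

Answer: yes

Derivation:
Current gcd = 1
gcd of all OTHER numbers (without N[3]=31): gcd([54, 90, 84]) = 6
The new gcd after any change is gcd(6, new_value).
This can be at most 6.
Since 6 > old gcd 1, the gcd CAN increase (e.g., set N[3] = 6).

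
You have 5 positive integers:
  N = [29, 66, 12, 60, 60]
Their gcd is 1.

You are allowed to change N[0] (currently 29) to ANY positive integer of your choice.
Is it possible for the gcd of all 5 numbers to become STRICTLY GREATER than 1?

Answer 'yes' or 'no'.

Current gcd = 1
gcd of all OTHER numbers (without N[0]=29): gcd([66, 12, 60, 60]) = 6
The new gcd after any change is gcd(6, new_value).
This can be at most 6.
Since 6 > old gcd 1, the gcd CAN increase (e.g., set N[0] = 6).

Answer: yes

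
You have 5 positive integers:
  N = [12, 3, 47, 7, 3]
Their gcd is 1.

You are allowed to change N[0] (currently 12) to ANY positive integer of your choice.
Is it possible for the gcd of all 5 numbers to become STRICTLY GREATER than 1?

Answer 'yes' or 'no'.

Current gcd = 1
gcd of all OTHER numbers (without N[0]=12): gcd([3, 47, 7, 3]) = 1
The new gcd after any change is gcd(1, new_value).
This can be at most 1.
Since 1 = old gcd 1, the gcd can only stay the same or decrease.

Answer: no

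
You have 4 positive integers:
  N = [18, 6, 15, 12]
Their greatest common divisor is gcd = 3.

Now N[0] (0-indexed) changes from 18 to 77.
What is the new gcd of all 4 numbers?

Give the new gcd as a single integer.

Numbers: [18, 6, 15, 12], gcd = 3
Change: index 0, 18 -> 77
gcd of the OTHER numbers (without index 0): gcd([6, 15, 12]) = 3
New gcd = gcd(g_others, new_val) = gcd(3, 77) = 1

Answer: 1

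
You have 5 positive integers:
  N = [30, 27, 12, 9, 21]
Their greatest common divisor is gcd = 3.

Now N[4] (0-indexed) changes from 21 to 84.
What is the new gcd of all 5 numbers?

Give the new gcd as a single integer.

Answer: 3

Derivation:
Numbers: [30, 27, 12, 9, 21], gcd = 3
Change: index 4, 21 -> 84
gcd of the OTHER numbers (without index 4): gcd([30, 27, 12, 9]) = 3
New gcd = gcd(g_others, new_val) = gcd(3, 84) = 3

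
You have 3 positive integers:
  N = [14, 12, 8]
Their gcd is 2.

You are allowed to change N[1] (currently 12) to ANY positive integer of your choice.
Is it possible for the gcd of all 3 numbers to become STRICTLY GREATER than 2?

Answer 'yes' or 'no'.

Answer: no

Derivation:
Current gcd = 2
gcd of all OTHER numbers (without N[1]=12): gcd([14, 8]) = 2
The new gcd after any change is gcd(2, new_value).
This can be at most 2.
Since 2 = old gcd 2, the gcd can only stay the same or decrease.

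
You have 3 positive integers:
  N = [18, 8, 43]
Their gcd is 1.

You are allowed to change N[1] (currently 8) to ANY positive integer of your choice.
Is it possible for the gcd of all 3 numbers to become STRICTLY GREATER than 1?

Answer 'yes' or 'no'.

Answer: no

Derivation:
Current gcd = 1
gcd of all OTHER numbers (without N[1]=8): gcd([18, 43]) = 1
The new gcd after any change is gcd(1, new_value).
This can be at most 1.
Since 1 = old gcd 1, the gcd can only stay the same or decrease.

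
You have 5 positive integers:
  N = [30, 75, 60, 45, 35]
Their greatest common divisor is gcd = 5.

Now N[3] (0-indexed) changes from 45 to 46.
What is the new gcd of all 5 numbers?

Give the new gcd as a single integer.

Numbers: [30, 75, 60, 45, 35], gcd = 5
Change: index 3, 45 -> 46
gcd of the OTHER numbers (without index 3): gcd([30, 75, 60, 35]) = 5
New gcd = gcd(g_others, new_val) = gcd(5, 46) = 1

Answer: 1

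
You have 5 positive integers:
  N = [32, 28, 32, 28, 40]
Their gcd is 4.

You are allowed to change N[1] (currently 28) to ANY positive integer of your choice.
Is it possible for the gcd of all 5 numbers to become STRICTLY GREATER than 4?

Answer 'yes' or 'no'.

Current gcd = 4
gcd of all OTHER numbers (without N[1]=28): gcd([32, 32, 28, 40]) = 4
The new gcd after any change is gcd(4, new_value).
This can be at most 4.
Since 4 = old gcd 4, the gcd can only stay the same or decrease.

Answer: no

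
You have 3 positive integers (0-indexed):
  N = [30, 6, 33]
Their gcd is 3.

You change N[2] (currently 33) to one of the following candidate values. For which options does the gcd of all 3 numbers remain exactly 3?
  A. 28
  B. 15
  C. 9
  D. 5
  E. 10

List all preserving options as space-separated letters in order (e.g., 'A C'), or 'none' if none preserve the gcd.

Answer: B C

Derivation:
Old gcd = 3; gcd of others (without N[2]) = 6
New gcd for candidate v: gcd(6, v). Preserves old gcd iff gcd(6, v) = 3.
  Option A: v=28, gcd(6,28)=2 -> changes
  Option B: v=15, gcd(6,15)=3 -> preserves
  Option C: v=9, gcd(6,9)=3 -> preserves
  Option D: v=5, gcd(6,5)=1 -> changes
  Option E: v=10, gcd(6,10)=2 -> changes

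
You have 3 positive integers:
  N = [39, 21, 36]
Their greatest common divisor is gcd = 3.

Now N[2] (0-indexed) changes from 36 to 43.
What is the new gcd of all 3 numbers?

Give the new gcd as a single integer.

Numbers: [39, 21, 36], gcd = 3
Change: index 2, 36 -> 43
gcd of the OTHER numbers (without index 2): gcd([39, 21]) = 3
New gcd = gcd(g_others, new_val) = gcd(3, 43) = 1

Answer: 1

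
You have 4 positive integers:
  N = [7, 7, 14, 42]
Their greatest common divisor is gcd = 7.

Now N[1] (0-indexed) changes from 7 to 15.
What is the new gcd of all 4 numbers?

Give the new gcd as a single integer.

Answer: 1

Derivation:
Numbers: [7, 7, 14, 42], gcd = 7
Change: index 1, 7 -> 15
gcd of the OTHER numbers (without index 1): gcd([7, 14, 42]) = 7
New gcd = gcd(g_others, new_val) = gcd(7, 15) = 1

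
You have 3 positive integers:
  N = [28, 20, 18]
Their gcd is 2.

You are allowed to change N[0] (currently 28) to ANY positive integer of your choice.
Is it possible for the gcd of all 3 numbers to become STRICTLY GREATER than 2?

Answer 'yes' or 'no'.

Current gcd = 2
gcd of all OTHER numbers (without N[0]=28): gcd([20, 18]) = 2
The new gcd after any change is gcd(2, new_value).
This can be at most 2.
Since 2 = old gcd 2, the gcd can only stay the same or decrease.

Answer: no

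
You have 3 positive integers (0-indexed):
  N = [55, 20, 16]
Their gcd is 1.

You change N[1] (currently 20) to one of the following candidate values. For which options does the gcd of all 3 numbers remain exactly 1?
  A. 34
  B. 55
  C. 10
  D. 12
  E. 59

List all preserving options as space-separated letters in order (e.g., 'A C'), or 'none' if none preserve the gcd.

Old gcd = 1; gcd of others (without N[1]) = 1
New gcd for candidate v: gcd(1, v). Preserves old gcd iff gcd(1, v) = 1.
  Option A: v=34, gcd(1,34)=1 -> preserves
  Option B: v=55, gcd(1,55)=1 -> preserves
  Option C: v=10, gcd(1,10)=1 -> preserves
  Option D: v=12, gcd(1,12)=1 -> preserves
  Option E: v=59, gcd(1,59)=1 -> preserves

Answer: A B C D E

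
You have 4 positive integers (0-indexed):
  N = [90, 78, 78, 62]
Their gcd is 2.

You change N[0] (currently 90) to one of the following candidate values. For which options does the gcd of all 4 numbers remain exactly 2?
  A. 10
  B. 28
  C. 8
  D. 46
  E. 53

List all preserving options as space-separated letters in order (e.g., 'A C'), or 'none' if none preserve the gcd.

Old gcd = 2; gcd of others (without N[0]) = 2
New gcd for candidate v: gcd(2, v). Preserves old gcd iff gcd(2, v) = 2.
  Option A: v=10, gcd(2,10)=2 -> preserves
  Option B: v=28, gcd(2,28)=2 -> preserves
  Option C: v=8, gcd(2,8)=2 -> preserves
  Option D: v=46, gcd(2,46)=2 -> preserves
  Option E: v=53, gcd(2,53)=1 -> changes

Answer: A B C D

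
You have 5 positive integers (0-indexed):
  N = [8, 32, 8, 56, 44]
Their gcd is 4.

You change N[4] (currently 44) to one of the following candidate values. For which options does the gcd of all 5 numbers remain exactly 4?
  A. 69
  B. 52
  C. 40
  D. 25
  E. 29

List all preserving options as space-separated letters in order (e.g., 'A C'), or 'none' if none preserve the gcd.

Answer: B

Derivation:
Old gcd = 4; gcd of others (without N[4]) = 8
New gcd for candidate v: gcd(8, v). Preserves old gcd iff gcd(8, v) = 4.
  Option A: v=69, gcd(8,69)=1 -> changes
  Option B: v=52, gcd(8,52)=4 -> preserves
  Option C: v=40, gcd(8,40)=8 -> changes
  Option D: v=25, gcd(8,25)=1 -> changes
  Option E: v=29, gcd(8,29)=1 -> changes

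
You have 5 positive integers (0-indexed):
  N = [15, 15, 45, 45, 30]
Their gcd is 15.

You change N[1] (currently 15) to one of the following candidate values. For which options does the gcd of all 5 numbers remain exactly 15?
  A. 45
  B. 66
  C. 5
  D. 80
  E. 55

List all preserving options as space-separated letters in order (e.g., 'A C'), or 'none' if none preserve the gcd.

Old gcd = 15; gcd of others (without N[1]) = 15
New gcd for candidate v: gcd(15, v). Preserves old gcd iff gcd(15, v) = 15.
  Option A: v=45, gcd(15,45)=15 -> preserves
  Option B: v=66, gcd(15,66)=3 -> changes
  Option C: v=5, gcd(15,5)=5 -> changes
  Option D: v=80, gcd(15,80)=5 -> changes
  Option E: v=55, gcd(15,55)=5 -> changes

Answer: A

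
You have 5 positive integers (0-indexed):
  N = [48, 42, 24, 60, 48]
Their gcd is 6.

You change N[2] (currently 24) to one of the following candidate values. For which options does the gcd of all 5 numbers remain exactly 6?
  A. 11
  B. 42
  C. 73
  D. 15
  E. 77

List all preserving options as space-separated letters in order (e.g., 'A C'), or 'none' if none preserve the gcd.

Answer: B

Derivation:
Old gcd = 6; gcd of others (without N[2]) = 6
New gcd for candidate v: gcd(6, v). Preserves old gcd iff gcd(6, v) = 6.
  Option A: v=11, gcd(6,11)=1 -> changes
  Option B: v=42, gcd(6,42)=6 -> preserves
  Option C: v=73, gcd(6,73)=1 -> changes
  Option D: v=15, gcd(6,15)=3 -> changes
  Option E: v=77, gcd(6,77)=1 -> changes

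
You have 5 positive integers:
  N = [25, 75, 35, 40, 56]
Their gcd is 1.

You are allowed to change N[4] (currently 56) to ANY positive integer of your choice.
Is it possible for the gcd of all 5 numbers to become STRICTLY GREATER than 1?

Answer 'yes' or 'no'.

Answer: yes

Derivation:
Current gcd = 1
gcd of all OTHER numbers (without N[4]=56): gcd([25, 75, 35, 40]) = 5
The new gcd after any change is gcd(5, new_value).
This can be at most 5.
Since 5 > old gcd 1, the gcd CAN increase (e.g., set N[4] = 5).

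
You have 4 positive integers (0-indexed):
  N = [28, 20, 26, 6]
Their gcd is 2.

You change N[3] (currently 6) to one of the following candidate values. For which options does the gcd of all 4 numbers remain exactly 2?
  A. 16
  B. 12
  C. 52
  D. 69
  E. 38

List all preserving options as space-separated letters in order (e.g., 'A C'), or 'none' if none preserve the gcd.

Answer: A B C E

Derivation:
Old gcd = 2; gcd of others (without N[3]) = 2
New gcd for candidate v: gcd(2, v). Preserves old gcd iff gcd(2, v) = 2.
  Option A: v=16, gcd(2,16)=2 -> preserves
  Option B: v=12, gcd(2,12)=2 -> preserves
  Option C: v=52, gcd(2,52)=2 -> preserves
  Option D: v=69, gcd(2,69)=1 -> changes
  Option E: v=38, gcd(2,38)=2 -> preserves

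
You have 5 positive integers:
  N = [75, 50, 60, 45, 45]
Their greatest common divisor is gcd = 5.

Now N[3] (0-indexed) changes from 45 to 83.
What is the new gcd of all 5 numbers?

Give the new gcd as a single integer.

Answer: 1

Derivation:
Numbers: [75, 50, 60, 45, 45], gcd = 5
Change: index 3, 45 -> 83
gcd of the OTHER numbers (without index 3): gcd([75, 50, 60, 45]) = 5
New gcd = gcd(g_others, new_val) = gcd(5, 83) = 1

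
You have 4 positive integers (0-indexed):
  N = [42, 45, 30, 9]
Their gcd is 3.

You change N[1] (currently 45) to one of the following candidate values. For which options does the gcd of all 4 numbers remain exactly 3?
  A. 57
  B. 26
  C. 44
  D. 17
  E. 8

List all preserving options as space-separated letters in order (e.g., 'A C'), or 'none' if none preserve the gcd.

Old gcd = 3; gcd of others (without N[1]) = 3
New gcd for candidate v: gcd(3, v). Preserves old gcd iff gcd(3, v) = 3.
  Option A: v=57, gcd(3,57)=3 -> preserves
  Option B: v=26, gcd(3,26)=1 -> changes
  Option C: v=44, gcd(3,44)=1 -> changes
  Option D: v=17, gcd(3,17)=1 -> changes
  Option E: v=8, gcd(3,8)=1 -> changes

Answer: A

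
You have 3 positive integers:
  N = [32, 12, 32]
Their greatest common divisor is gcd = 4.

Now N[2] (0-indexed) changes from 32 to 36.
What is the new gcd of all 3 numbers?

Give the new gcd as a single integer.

Numbers: [32, 12, 32], gcd = 4
Change: index 2, 32 -> 36
gcd of the OTHER numbers (without index 2): gcd([32, 12]) = 4
New gcd = gcd(g_others, new_val) = gcd(4, 36) = 4

Answer: 4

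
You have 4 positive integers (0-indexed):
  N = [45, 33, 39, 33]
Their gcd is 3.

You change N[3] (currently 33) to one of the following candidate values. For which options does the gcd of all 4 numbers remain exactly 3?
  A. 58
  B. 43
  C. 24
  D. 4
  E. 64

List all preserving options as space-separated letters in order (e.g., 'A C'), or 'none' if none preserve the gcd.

Answer: C

Derivation:
Old gcd = 3; gcd of others (without N[3]) = 3
New gcd for candidate v: gcd(3, v). Preserves old gcd iff gcd(3, v) = 3.
  Option A: v=58, gcd(3,58)=1 -> changes
  Option B: v=43, gcd(3,43)=1 -> changes
  Option C: v=24, gcd(3,24)=3 -> preserves
  Option D: v=4, gcd(3,4)=1 -> changes
  Option E: v=64, gcd(3,64)=1 -> changes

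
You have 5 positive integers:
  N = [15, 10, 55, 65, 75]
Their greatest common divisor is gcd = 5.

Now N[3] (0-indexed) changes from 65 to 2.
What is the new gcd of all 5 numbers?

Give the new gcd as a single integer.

Answer: 1

Derivation:
Numbers: [15, 10, 55, 65, 75], gcd = 5
Change: index 3, 65 -> 2
gcd of the OTHER numbers (without index 3): gcd([15, 10, 55, 75]) = 5
New gcd = gcd(g_others, new_val) = gcd(5, 2) = 1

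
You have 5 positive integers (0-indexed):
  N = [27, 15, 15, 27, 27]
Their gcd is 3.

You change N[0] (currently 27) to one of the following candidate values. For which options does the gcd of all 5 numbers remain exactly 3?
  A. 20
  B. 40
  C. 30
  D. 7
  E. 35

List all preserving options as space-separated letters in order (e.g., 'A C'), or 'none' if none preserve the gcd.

Answer: C

Derivation:
Old gcd = 3; gcd of others (without N[0]) = 3
New gcd for candidate v: gcd(3, v). Preserves old gcd iff gcd(3, v) = 3.
  Option A: v=20, gcd(3,20)=1 -> changes
  Option B: v=40, gcd(3,40)=1 -> changes
  Option C: v=30, gcd(3,30)=3 -> preserves
  Option D: v=7, gcd(3,7)=1 -> changes
  Option E: v=35, gcd(3,35)=1 -> changes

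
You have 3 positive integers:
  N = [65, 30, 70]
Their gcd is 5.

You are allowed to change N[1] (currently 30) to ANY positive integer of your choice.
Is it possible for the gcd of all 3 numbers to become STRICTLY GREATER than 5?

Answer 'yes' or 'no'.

Current gcd = 5
gcd of all OTHER numbers (without N[1]=30): gcd([65, 70]) = 5
The new gcd after any change is gcd(5, new_value).
This can be at most 5.
Since 5 = old gcd 5, the gcd can only stay the same or decrease.

Answer: no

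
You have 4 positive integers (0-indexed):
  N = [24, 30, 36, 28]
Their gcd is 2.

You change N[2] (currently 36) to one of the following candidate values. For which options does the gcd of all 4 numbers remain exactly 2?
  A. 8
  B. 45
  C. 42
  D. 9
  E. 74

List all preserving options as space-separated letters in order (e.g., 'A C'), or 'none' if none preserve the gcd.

Answer: A C E

Derivation:
Old gcd = 2; gcd of others (without N[2]) = 2
New gcd for candidate v: gcd(2, v). Preserves old gcd iff gcd(2, v) = 2.
  Option A: v=8, gcd(2,8)=2 -> preserves
  Option B: v=45, gcd(2,45)=1 -> changes
  Option C: v=42, gcd(2,42)=2 -> preserves
  Option D: v=9, gcd(2,9)=1 -> changes
  Option E: v=74, gcd(2,74)=2 -> preserves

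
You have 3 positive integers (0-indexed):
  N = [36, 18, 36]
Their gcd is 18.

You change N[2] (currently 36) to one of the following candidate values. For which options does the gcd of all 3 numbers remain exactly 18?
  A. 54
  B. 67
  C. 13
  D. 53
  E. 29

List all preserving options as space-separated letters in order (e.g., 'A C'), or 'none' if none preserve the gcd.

Answer: A

Derivation:
Old gcd = 18; gcd of others (without N[2]) = 18
New gcd for candidate v: gcd(18, v). Preserves old gcd iff gcd(18, v) = 18.
  Option A: v=54, gcd(18,54)=18 -> preserves
  Option B: v=67, gcd(18,67)=1 -> changes
  Option C: v=13, gcd(18,13)=1 -> changes
  Option D: v=53, gcd(18,53)=1 -> changes
  Option E: v=29, gcd(18,29)=1 -> changes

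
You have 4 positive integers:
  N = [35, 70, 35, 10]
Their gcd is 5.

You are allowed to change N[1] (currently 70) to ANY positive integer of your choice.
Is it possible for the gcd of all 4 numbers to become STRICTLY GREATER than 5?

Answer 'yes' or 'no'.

Current gcd = 5
gcd of all OTHER numbers (without N[1]=70): gcd([35, 35, 10]) = 5
The new gcd after any change is gcd(5, new_value).
This can be at most 5.
Since 5 = old gcd 5, the gcd can only stay the same or decrease.

Answer: no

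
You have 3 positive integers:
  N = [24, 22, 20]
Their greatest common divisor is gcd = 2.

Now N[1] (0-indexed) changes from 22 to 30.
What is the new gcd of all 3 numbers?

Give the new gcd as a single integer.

Numbers: [24, 22, 20], gcd = 2
Change: index 1, 22 -> 30
gcd of the OTHER numbers (without index 1): gcd([24, 20]) = 4
New gcd = gcd(g_others, new_val) = gcd(4, 30) = 2

Answer: 2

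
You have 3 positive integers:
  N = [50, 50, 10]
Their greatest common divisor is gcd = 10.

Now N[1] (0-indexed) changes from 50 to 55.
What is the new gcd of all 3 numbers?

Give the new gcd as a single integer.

Numbers: [50, 50, 10], gcd = 10
Change: index 1, 50 -> 55
gcd of the OTHER numbers (without index 1): gcd([50, 10]) = 10
New gcd = gcd(g_others, new_val) = gcd(10, 55) = 5

Answer: 5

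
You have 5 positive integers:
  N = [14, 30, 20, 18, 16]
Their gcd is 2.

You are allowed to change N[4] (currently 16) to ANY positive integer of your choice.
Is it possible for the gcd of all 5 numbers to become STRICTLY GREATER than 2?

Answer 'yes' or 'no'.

Current gcd = 2
gcd of all OTHER numbers (without N[4]=16): gcd([14, 30, 20, 18]) = 2
The new gcd after any change is gcd(2, new_value).
This can be at most 2.
Since 2 = old gcd 2, the gcd can only stay the same or decrease.

Answer: no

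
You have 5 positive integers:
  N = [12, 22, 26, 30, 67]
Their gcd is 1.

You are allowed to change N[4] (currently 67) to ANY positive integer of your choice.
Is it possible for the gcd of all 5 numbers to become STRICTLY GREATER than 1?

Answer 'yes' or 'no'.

Current gcd = 1
gcd of all OTHER numbers (without N[4]=67): gcd([12, 22, 26, 30]) = 2
The new gcd after any change is gcd(2, new_value).
This can be at most 2.
Since 2 > old gcd 1, the gcd CAN increase (e.g., set N[4] = 2).

Answer: yes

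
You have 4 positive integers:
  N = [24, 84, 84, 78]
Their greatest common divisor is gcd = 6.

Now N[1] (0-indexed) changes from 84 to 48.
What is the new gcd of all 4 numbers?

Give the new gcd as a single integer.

Numbers: [24, 84, 84, 78], gcd = 6
Change: index 1, 84 -> 48
gcd of the OTHER numbers (without index 1): gcd([24, 84, 78]) = 6
New gcd = gcd(g_others, new_val) = gcd(6, 48) = 6

Answer: 6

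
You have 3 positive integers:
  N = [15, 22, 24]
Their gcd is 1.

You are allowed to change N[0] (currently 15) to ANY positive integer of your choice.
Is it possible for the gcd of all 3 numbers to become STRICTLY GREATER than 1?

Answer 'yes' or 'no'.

Current gcd = 1
gcd of all OTHER numbers (without N[0]=15): gcd([22, 24]) = 2
The new gcd after any change is gcd(2, new_value).
This can be at most 2.
Since 2 > old gcd 1, the gcd CAN increase (e.g., set N[0] = 2).

Answer: yes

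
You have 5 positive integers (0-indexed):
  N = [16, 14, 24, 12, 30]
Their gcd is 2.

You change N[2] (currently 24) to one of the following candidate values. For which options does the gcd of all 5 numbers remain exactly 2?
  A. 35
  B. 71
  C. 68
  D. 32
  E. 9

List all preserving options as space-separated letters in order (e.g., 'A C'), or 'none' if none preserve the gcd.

Old gcd = 2; gcd of others (without N[2]) = 2
New gcd for candidate v: gcd(2, v). Preserves old gcd iff gcd(2, v) = 2.
  Option A: v=35, gcd(2,35)=1 -> changes
  Option B: v=71, gcd(2,71)=1 -> changes
  Option C: v=68, gcd(2,68)=2 -> preserves
  Option D: v=32, gcd(2,32)=2 -> preserves
  Option E: v=9, gcd(2,9)=1 -> changes

Answer: C D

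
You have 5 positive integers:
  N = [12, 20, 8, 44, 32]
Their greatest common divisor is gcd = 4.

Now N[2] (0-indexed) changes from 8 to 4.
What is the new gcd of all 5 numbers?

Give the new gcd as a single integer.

Numbers: [12, 20, 8, 44, 32], gcd = 4
Change: index 2, 8 -> 4
gcd of the OTHER numbers (without index 2): gcd([12, 20, 44, 32]) = 4
New gcd = gcd(g_others, new_val) = gcd(4, 4) = 4

Answer: 4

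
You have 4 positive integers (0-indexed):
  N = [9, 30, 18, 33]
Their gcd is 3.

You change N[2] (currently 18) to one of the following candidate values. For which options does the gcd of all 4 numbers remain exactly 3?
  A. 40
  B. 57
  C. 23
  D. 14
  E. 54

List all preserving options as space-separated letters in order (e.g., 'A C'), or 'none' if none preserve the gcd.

Old gcd = 3; gcd of others (without N[2]) = 3
New gcd for candidate v: gcd(3, v). Preserves old gcd iff gcd(3, v) = 3.
  Option A: v=40, gcd(3,40)=1 -> changes
  Option B: v=57, gcd(3,57)=3 -> preserves
  Option C: v=23, gcd(3,23)=1 -> changes
  Option D: v=14, gcd(3,14)=1 -> changes
  Option E: v=54, gcd(3,54)=3 -> preserves

Answer: B E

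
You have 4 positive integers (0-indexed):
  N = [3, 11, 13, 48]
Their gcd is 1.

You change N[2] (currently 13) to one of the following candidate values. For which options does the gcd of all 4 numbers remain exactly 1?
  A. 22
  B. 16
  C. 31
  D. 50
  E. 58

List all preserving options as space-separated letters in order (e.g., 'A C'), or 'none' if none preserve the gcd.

Old gcd = 1; gcd of others (without N[2]) = 1
New gcd for candidate v: gcd(1, v). Preserves old gcd iff gcd(1, v) = 1.
  Option A: v=22, gcd(1,22)=1 -> preserves
  Option B: v=16, gcd(1,16)=1 -> preserves
  Option C: v=31, gcd(1,31)=1 -> preserves
  Option D: v=50, gcd(1,50)=1 -> preserves
  Option E: v=58, gcd(1,58)=1 -> preserves

Answer: A B C D E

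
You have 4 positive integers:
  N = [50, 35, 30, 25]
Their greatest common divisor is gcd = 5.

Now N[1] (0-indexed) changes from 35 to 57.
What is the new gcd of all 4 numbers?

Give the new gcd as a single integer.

Answer: 1

Derivation:
Numbers: [50, 35, 30, 25], gcd = 5
Change: index 1, 35 -> 57
gcd of the OTHER numbers (without index 1): gcd([50, 30, 25]) = 5
New gcd = gcd(g_others, new_val) = gcd(5, 57) = 1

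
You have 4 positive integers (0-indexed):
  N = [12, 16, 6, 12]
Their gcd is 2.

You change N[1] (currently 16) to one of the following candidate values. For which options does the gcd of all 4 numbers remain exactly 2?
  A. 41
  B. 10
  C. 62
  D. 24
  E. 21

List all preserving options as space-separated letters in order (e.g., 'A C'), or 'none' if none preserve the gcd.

Answer: B C

Derivation:
Old gcd = 2; gcd of others (without N[1]) = 6
New gcd for candidate v: gcd(6, v). Preserves old gcd iff gcd(6, v) = 2.
  Option A: v=41, gcd(6,41)=1 -> changes
  Option B: v=10, gcd(6,10)=2 -> preserves
  Option C: v=62, gcd(6,62)=2 -> preserves
  Option D: v=24, gcd(6,24)=6 -> changes
  Option E: v=21, gcd(6,21)=3 -> changes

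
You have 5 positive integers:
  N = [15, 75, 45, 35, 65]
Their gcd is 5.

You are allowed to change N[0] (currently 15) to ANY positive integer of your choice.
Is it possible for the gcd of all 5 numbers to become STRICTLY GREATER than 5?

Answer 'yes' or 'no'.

Answer: no

Derivation:
Current gcd = 5
gcd of all OTHER numbers (without N[0]=15): gcd([75, 45, 35, 65]) = 5
The new gcd after any change is gcd(5, new_value).
This can be at most 5.
Since 5 = old gcd 5, the gcd can only stay the same or decrease.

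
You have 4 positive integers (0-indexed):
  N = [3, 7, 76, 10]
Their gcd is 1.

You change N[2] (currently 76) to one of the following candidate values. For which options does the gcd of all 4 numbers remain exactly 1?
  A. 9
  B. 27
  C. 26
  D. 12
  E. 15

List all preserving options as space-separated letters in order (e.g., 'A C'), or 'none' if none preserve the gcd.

Answer: A B C D E

Derivation:
Old gcd = 1; gcd of others (without N[2]) = 1
New gcd for candidate v: gcd(1, v). Preserves old gcd iff gcd(1, v) = 1.
  Option A: v=9, gcd(1,9)=1 -> preserves
  Option B: v=27, gcd(1,27)=1 -> preserves
  Option C: v=26, gcd(1,26)=1 -> preserves
  Option D: v=12, gcd(1,12)=1 -> preserves
  Option E: v=15, gcd(1,15)=1 -> preserves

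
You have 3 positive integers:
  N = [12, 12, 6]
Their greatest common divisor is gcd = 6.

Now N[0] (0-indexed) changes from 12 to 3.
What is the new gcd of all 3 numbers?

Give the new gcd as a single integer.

Numbers: [12, 12, 6], gcd = 6
Change: index 0, 12 -> 3
gcd of the OTHER numbers (without index 0): gcd([12, 6]) = 6
New gcd = gcd(g_others, new_val) = gcd(6, 3) = 3

Answer: 3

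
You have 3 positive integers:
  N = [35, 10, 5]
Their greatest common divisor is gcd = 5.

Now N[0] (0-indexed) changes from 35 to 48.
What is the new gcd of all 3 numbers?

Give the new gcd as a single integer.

Answer: 1

Derivation:
Numbers: [35, 10, 5], gcd = 5
Change: index 0, 35 -> 48
gcd of the OTHER numbers (without index 0): gcd([10, 5]) = 5
New gcd = gcd(g_others, new_val) = gcd(5, 48) = 1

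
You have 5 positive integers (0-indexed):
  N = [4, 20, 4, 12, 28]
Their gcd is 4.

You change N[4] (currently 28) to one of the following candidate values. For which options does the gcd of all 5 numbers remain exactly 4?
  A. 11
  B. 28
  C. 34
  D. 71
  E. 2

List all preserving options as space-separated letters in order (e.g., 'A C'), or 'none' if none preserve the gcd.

Old gcd = 4; gcd of others (without N[4]) = 4
New gcd for candidate v: gcd(4, v). Preserves old gcd iff gcd(4, v) = 4.
  Option A: v=11, gcd(4,11)=1 -> changes
  Option B: v=28, gcd(4,28)=4 -> preserves
  Option C: v=34, gcd(4,34)=2 -> changes
  Option D: v=71, gcd(4,71)=1 -> changes
  Option E: v=2, gcd(4,2)=2 -> changes

Answer: B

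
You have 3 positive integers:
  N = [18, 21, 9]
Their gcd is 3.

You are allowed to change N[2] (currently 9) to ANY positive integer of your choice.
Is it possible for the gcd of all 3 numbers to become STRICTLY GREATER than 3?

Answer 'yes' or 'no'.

Answer: no

Derivation:
Current gcd = 3
gcd of all OTHER numbers (without N[2]=9): gcd([18, 21]) = 3
The new gcd after any change is gcd(3, new_value).
This can be at most 3.
Since 3 = old gcd 3, the gcd can only stay the same or decrease.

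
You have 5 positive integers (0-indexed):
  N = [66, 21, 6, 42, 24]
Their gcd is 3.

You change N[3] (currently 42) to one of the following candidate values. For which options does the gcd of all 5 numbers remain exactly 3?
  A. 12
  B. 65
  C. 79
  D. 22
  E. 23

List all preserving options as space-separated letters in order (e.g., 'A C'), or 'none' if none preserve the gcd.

Old gcd = 3; gcd of others (without N[3]) = 3
New gcd for candidate v: gcd(3, v). Preserves old gcd iff gcd(3, v) = 3.
  Option A: v=12, gcd(3,12)=3 -> preserves
  Option B: v=65, gcd(3,65)=1 -> changes
  Option C: v=79, gcd(3,79)=1 -> changes
  Option D: v=22, gcd(3,22)=1 -> changes
  Option E: v=23, gcd(3,23)=1 -> changes

Answer: A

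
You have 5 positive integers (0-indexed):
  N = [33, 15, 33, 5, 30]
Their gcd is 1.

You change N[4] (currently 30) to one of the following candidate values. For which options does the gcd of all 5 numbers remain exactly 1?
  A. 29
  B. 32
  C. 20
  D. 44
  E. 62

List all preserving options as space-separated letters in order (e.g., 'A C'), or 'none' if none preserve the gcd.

Old gcd = 1; gcd of others (without N[4]) = 1
New gcd for candidate v: gcd(1, v). Preserves old gcd iff gcd(1, v) = 1.
  Option A: v=29, gcd(1,29)=1 -> preserves
  Option B: v=32, gcd(1,32)=1 -> preserves
  Option C: v=20, gcd(1,20)=1 -> preserves
  Option D: v=44, gcd(1,44)=1 -> preserves
  Option E: v=62, gcd(1,62)=1 -> preserves

Answer: A B C D E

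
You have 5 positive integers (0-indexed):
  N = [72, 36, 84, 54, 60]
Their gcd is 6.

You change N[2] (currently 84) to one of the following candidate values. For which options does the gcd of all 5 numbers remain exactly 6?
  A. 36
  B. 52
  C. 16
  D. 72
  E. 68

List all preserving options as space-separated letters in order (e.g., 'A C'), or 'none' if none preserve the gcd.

Answer: A D

Derivation:
Old gcd = 6; gcd of others (without N[2]) = 6
New gcd for candidate v: gcd(6, v). Preserves old gcd iff gcd(6, v) = 6.
  Option A: v=36, gcd(6,36)=6 -> preserves
  Option B: v=52, gcd(6,52)=2 -> changes
  Option C: v=16, gcd(6,16)=2 -> changes
  Option D: v=72, gcd(6,72)=6 -> preserves
  Option E: v=68, gcd(6,68)=2 -> changes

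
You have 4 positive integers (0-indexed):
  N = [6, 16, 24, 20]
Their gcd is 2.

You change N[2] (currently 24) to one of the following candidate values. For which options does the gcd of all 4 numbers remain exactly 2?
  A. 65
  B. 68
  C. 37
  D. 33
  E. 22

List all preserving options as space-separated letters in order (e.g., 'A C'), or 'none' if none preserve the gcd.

Answer: B E

Derivation:
Old gcd = 2; gcd of others (without N[2]) = 2
New gcd for candidate v: gcd(2, v). Preserves old gcd iff gcd(2, v) = 2.
  Option A: v=65, gcd(2,65)=1 -> changes
  Option B: v=68, gcd(2,68)=2 -> preserves
  Option C: v=37, gcd(2,37)=1 -> changes
  Option D: v=33, gcd(2,33)=1 -> changes
  Option E: v=22, gcd(2,22)=2 -> preserves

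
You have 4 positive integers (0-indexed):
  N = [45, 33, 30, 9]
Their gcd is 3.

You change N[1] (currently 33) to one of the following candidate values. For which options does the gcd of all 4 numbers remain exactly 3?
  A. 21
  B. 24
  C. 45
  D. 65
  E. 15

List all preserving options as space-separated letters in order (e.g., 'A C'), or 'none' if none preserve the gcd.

Old gcd = 3; gcd of others (without N[1]) = 3
New gcd for candidate v: gcd(3, v). Preserves old gcd iff gcd(3, v) = 3.
  Option A: v=21, gcd(3,21)=3 -> preserves
  Option B: v=24, gcd(3,24)=3 -> preserves
  Option C: v=45, gcd(3,45)=3 -> preserves
  Option D: v=65, gcd(3,65)=1 -> changes
  Option E: v=15, gcd(3,15)=3 -> preserves

Answer: A B C E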